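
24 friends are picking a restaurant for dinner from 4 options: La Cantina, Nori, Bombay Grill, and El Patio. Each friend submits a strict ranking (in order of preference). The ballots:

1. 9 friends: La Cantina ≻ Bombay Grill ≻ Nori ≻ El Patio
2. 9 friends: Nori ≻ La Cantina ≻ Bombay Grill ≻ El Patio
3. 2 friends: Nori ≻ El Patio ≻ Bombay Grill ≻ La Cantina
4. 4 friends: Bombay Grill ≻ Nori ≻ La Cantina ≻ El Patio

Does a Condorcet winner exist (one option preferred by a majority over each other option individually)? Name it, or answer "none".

none

Checking pairwise contests:
Nori beats La Cantina 15–9.
Bombay Grill beats Nori 13–11.
La Cantina beats Bombay Grill 18–6.
La Cantina beats El Patio 22–2.
Every option loses at least one head-to-head, so there is no Condorcet winner.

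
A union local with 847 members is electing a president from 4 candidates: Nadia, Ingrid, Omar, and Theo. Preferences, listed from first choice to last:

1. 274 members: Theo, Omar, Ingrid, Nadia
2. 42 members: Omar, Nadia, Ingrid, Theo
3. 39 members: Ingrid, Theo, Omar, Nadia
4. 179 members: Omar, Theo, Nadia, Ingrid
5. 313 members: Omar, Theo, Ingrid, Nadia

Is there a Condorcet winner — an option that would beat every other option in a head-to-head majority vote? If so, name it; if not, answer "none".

Omar vs Nadia: 847–0 for Omar.
Omar vs Ingrid: 808–39 for Omar.
Omar vs Theo: 534–313 for Omar.
Omar beats every other option head-to-head.

Omar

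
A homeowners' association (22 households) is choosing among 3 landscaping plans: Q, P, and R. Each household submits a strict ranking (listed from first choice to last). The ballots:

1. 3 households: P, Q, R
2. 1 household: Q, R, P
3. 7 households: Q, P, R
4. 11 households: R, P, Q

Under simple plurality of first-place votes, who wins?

First-place votes: Q 8, P 3, R 11.
R has the most first-place votes.

R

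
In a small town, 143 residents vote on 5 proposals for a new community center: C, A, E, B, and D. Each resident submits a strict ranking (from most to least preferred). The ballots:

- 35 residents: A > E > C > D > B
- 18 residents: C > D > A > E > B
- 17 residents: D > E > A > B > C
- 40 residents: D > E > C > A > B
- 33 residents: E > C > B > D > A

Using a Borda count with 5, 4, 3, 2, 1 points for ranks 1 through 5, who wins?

E

C: 35·3 + 18·5 + 17·1 + 40·3 + 33·4 = 464
A: 35·5 + 18·3 + 17·3 + 40·2 + 33·1 = 393
E: 35·4 + 18·2 + 17·4 + 40·4 + 33·5 = 569
B: 35·1 + 18·1 + 17·2 + 40·1 + 33·3 = 226
D: 35·2 + 18·4 + 17·5 + 40·5 + 33·2 = 493
E has the highest Borda score (569).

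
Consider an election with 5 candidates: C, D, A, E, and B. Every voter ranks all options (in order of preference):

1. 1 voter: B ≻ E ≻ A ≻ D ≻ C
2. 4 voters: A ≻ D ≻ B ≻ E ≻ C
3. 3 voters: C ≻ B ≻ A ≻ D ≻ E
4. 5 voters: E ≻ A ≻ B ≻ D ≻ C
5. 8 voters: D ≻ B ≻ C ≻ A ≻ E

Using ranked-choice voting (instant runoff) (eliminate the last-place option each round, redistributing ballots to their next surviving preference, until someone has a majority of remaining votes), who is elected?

A

Round 1: C 3, D 8, A 4, E 5, B 1. Eliminate B.
Round 2: C 3, D 8, A 4, E 6. Eliminate C.
Round 3: D 8, A 7, E 6. Eliminate E.
Round 4: D 8, A 13. A has a majority.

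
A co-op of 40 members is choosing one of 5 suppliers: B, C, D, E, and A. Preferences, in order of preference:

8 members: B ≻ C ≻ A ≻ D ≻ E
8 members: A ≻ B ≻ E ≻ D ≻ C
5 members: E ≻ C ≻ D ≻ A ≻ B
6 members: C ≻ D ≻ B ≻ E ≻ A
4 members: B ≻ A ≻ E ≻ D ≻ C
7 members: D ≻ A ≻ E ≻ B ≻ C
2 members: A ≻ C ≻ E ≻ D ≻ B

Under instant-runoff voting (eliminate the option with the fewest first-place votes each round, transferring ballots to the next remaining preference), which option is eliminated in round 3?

C

Round 1: B 12, C 6, D 7, E 5, A 10. Eliminate E.
Round 2: B 12, C 11, D 7, A 10. Eliminate D.
Round 3: B 12, C 11, A 17. Eliminate C.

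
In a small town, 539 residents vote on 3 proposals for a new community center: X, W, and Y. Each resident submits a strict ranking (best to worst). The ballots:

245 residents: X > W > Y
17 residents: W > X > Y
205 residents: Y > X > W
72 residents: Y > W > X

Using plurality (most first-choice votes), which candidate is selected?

First-place votes: X 245, W 17, Y 277.
Y has the most first-place votes.

Y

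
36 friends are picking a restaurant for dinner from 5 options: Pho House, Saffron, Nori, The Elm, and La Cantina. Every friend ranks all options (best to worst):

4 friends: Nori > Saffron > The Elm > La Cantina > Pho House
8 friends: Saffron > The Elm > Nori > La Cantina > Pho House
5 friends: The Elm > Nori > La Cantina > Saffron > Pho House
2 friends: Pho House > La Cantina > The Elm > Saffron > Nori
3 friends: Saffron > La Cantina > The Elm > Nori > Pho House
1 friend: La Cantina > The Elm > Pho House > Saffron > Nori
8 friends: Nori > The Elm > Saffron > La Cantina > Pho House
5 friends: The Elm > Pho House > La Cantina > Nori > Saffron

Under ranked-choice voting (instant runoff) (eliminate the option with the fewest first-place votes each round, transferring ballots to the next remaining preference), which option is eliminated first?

Round 1: Pho House 2, Saffron 11, Nori 12, The Elm 10, La Cantina 1. Eliminate La Cantina.

La Cantina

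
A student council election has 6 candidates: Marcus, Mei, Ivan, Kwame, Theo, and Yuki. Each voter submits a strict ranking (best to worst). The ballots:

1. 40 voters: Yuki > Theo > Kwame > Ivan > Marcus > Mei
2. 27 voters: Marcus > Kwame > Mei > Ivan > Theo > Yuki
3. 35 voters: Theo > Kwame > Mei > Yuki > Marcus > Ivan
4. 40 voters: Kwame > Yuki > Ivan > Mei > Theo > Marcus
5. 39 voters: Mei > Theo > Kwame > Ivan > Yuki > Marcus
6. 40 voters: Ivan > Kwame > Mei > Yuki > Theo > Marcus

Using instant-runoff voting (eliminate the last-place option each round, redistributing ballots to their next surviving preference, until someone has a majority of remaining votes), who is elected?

Round 1: Marcus 27, Mei 39, Ivan 40, Kwame 40, Theo 35, Yuki 40. Eliminate Marcus.
Round 2: Mei 39, Ivan 40, Kwame 67, Theo 35, Yuki 40. Eliminate Theo.
Round 3: Mei 39, Ivan 40, Kwame 102, Yuki 40. Eliminate Mei.
Round 4: Ivan 40, Kwame 141, Yuki 40. Kwame has a majority.

Kwame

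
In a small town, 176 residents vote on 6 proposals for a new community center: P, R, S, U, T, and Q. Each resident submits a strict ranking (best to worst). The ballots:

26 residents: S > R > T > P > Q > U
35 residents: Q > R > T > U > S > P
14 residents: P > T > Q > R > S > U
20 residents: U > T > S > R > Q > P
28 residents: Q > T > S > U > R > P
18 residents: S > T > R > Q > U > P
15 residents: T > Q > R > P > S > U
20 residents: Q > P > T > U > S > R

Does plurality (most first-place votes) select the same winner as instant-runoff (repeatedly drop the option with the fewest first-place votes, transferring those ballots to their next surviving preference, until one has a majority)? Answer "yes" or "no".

Plurality — first-place votes: P 14, R 0, S 44, U 20, T 15, Q 83. Winner: Q.
Instant-runoff — R1 P 14, R 0, S 44, U 20, T 15, Q 83 (R out); R2 P 14, S 44, U 20, T 15, Q 83 (P out); R3 S 44, U 20, T 29, Q 83 (U out); R4 S 44, T 49, Q 83 (S out); R5 T 93, Q 83 (T winner). Winner: T.
The two methods disagree.

no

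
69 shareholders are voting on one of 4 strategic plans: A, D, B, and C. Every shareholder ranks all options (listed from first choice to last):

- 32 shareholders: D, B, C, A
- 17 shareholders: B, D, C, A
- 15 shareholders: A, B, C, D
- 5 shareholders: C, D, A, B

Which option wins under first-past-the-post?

D

First-place votes: A 15, D 32, B 17, C 5.
D has the most first-place votes.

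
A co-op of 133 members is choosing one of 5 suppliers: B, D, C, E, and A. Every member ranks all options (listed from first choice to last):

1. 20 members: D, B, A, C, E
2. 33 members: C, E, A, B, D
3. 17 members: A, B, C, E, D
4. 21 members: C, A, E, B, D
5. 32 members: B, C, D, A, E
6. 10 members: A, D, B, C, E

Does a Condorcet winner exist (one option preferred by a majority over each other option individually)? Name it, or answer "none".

none

Checking pairwise contests:
A beats B 81–52.
B beats D 103–30.
B beats C 79–54.
B beats E 79–54.
C beats A 86–47.
Every option loses at least one head-to-head, so there is no Condorcet winner.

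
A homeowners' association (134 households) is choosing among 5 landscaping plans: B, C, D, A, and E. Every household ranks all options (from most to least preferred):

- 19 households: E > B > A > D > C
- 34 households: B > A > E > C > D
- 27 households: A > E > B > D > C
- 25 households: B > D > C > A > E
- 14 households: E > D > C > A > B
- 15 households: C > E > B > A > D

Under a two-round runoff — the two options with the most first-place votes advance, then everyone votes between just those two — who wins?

E

Round 1 first-place votes: B 59, C 15, D 0, A 27, E 33.
B and E advance.
Runoff: B is preferred to E by 59 voters; E by 75.
E wins the runoff.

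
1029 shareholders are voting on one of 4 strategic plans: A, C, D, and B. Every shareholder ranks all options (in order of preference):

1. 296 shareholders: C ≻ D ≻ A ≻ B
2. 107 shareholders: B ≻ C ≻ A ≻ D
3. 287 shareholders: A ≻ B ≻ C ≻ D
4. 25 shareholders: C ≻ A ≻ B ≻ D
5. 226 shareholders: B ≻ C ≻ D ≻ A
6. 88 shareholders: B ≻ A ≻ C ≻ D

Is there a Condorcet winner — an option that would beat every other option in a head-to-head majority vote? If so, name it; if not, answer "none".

none

Checking pairwise contests:
C beats A 654–375.
B beats C 708–321.
C beats D 1029–0.
A beats B 608–421.
Every option loses at least one head-to-head, so there is no Condorcet winner.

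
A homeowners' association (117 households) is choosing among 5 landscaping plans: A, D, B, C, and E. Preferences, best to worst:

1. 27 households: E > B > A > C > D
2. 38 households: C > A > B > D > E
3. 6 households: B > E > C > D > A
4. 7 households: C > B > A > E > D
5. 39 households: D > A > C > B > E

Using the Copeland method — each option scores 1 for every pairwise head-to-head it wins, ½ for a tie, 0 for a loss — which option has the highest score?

A

A: beats D, B, C, and E → score 4.
D: beats E; loses to A, B, and C → score 1.
B: beats D and E; loses to A and C → score 2.
C: beats D, B, and E; loses to A → score 3.
E: loses to A, D, B, and C → score 0.
A has the best pairwise record.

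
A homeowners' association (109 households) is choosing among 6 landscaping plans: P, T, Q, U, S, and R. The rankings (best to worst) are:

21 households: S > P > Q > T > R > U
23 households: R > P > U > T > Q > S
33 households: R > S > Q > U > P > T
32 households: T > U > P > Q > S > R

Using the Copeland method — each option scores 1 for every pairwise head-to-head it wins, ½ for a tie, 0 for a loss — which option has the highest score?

P: beats T, Q, and S; loses to U and R → score 3.
T: beats Q and S; loses to P, U, and R → score 2.
Q: beats S; loses to P, T, U, and R → score 1.
U: beats P, T, Q, and S; loses to R → score 4.
S: loses to P, T, Q, U, and R → score 0.
R: beats P, T, Q, U, and S → score 5.
R has the best pairwise record.

R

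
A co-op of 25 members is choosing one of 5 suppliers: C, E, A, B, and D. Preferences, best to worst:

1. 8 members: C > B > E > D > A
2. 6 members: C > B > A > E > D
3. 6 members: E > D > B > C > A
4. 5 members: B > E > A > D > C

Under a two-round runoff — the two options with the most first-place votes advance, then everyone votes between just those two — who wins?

C

Round 1 first-place votes: C 14, E 6, A 0, B 5, D 0.
C and E advance.
Runoff: C is preferred to E by 14 voters; E by 11.
C wins the runoff.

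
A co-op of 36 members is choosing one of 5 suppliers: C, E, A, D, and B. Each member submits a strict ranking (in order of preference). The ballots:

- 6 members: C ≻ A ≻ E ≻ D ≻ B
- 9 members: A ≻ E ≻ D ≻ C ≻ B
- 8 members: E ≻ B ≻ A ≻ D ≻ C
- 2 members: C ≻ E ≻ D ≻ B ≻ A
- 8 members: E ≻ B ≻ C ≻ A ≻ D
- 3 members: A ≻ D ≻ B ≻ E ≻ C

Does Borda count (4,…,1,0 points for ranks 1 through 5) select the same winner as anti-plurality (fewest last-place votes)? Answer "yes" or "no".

Borda — scores: C 57, E 112, A 90, D 45, B 56. Winner: E.
Anti-plurality — last-place votes: C 11, E 0, A 2, D 8, B 15. Winner: E.
The two methods agree.

yes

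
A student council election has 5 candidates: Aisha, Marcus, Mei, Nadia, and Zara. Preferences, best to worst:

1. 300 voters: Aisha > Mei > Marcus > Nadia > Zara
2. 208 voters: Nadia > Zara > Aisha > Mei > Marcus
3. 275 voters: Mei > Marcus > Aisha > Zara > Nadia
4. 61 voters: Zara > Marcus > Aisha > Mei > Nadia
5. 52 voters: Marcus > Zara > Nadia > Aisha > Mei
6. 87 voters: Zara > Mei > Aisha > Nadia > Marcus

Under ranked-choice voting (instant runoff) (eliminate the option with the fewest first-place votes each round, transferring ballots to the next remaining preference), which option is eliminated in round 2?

Round 1: Aisha 300, Marcus 52, Mei 275, Nadia 208, Zara 148. Eliminate Marcus.
Round 2: Aisha 300, Mei 275, Nadia 208, Zara 200. Eliminate Zara.

Zara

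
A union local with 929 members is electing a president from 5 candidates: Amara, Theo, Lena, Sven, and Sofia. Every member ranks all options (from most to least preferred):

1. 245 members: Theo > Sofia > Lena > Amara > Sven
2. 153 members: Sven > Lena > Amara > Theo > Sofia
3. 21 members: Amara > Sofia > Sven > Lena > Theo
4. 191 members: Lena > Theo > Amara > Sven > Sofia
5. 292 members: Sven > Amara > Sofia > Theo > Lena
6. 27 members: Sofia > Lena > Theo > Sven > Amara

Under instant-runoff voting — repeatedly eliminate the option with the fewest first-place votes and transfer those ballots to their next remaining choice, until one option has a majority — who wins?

Sven

Round 1: Amara 21, Theo 245, Lena 191, Sven 445, Sofia 27. Eliminate Amara.
Round 2: Theo 245, Lena 191, Sven 445, Sofia 48. Eliminate Sofia.
Round 3: Theo 245, Lena 218, Sven 466. Sven has a majority.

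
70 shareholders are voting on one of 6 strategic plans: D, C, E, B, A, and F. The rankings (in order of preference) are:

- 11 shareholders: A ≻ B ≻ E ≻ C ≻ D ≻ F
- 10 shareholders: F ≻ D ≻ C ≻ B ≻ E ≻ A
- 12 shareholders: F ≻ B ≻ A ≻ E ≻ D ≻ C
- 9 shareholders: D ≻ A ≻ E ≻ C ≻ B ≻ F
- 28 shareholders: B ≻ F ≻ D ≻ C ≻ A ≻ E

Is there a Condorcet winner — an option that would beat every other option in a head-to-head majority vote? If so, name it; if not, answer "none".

B vs D: 51–19 for B.
B vs C: 51–19 for B.
B vs E: 61–9 for B.
B vs A: 50–20 for B.
B vs F: 48–22 for B.
B beats every other option head-to-head.

B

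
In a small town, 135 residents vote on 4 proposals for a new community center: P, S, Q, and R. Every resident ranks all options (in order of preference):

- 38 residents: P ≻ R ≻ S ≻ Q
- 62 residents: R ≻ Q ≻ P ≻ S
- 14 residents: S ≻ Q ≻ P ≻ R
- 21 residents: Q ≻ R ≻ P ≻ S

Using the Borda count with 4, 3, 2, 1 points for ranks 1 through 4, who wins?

P: 38·4 + 62·2 + 14·2 + 21·2 = 346
S: 38·2 + 62·1 + 14·4 + 21·1 = 215
Q: 38·1 + 62·3 + 14·3 + 21·4 = 350
R: 38·3 + 62·4 + 14·1 + 21·3 = 439
R has the highest Borda score (439).

R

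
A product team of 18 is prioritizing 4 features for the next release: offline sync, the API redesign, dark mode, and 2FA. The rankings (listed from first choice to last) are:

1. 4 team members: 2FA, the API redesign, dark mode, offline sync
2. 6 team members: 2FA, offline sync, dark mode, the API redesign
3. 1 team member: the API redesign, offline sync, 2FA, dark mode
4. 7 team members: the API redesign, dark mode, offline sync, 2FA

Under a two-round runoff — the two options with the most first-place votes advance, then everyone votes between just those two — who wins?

Round 1 first-place votes: offline sync 0, the API redesign 8, dark mode 0, 2FA 10.
2FA and the API redesign advance.
Runoff: 2FA is preferred to the API redesign by 10 voters; the API redesign by 8.
2FA wins the runoff.

2FA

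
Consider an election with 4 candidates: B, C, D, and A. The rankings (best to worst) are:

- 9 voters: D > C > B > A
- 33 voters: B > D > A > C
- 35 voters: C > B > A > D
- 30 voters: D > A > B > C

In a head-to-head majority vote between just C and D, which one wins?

Voters preferring C to D: 35; preferring D to C: 72.
D wins the head-to-head.

D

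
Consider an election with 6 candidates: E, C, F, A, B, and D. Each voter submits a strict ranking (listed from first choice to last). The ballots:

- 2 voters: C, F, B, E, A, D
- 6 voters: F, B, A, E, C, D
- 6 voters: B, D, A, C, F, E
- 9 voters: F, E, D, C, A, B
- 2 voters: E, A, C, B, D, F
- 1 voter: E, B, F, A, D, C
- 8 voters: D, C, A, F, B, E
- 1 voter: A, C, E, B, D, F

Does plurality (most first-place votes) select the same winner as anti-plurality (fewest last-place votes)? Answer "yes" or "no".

Plurality — first-place votes: E 3, C 2, F 15, A 1, B 6, D 8. Winner: F.
Anti-plurality — last-place votes: E 14, C 1, F 3, A 0, B 9, D 8. Winner: A.
The two methods disagree.

no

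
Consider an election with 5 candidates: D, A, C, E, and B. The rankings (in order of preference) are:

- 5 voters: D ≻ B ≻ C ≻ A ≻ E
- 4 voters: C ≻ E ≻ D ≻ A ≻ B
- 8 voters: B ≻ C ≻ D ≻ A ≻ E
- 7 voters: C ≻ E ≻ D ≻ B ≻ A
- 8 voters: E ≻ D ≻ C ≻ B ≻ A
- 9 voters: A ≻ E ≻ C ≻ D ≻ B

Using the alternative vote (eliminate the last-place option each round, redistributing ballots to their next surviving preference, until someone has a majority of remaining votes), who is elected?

C

Round 1: D 5, A 9, C 11, E 8, B 8. Eliminate D.
Round 2: A 9, C 11, E 8, B 13. Eliminate E.
Round 3: A 9, C 19, B 13. Eliminate A.
Round 4: C 28, B 13. C has a majority.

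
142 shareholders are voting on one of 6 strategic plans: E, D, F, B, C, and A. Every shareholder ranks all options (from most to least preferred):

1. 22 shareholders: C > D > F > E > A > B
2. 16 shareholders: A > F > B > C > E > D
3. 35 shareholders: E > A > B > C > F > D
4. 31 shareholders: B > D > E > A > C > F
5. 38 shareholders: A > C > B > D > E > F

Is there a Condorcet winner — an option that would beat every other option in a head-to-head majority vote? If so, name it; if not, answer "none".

none

Checking pairwise contests:
D beats E 91–51.
B beats D 120–22.
E beats F 104–38.
A beats B 111–31.
B beats C 82–60.
E beats A 88–54.
Every option loses at least one head-to-head, so there is no Condorcet winner.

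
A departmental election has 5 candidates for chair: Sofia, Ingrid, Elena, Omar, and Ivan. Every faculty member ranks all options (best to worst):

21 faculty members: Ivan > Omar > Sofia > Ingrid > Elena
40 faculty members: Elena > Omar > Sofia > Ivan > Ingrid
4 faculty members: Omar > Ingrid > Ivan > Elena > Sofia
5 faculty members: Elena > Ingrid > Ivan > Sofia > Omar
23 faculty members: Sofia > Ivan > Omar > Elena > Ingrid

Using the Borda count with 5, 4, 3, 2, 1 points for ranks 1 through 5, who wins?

Sofia: 21·3 + 40·3 + 4·1 + 5·2 + 23·5 = 312
Ingrid: 21·2 + 40·1 + 4·4 + 5·4 + 23·1 = 141
Elena: 21·1 + 40·5 + 4·2 + 5·5 + 23·2 = 300
Omar: 21·4 + 40·4 + 4·5 + 5·1 + 23·3 = 338
Ivan: 21·5 + 40·2 + 4·3 + 5·3 + 23·4 = 304
Omar has the highest Borda score (338).

Omar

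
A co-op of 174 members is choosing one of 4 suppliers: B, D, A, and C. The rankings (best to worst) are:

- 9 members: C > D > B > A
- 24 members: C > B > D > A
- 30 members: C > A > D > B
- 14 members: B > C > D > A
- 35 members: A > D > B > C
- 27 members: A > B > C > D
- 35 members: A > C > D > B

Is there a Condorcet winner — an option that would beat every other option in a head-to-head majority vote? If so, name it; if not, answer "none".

A

A vs B: 127–47 for A.
A vs D: 127–47 for A.
A vs C: 97–77 for A.
A beats every other option head-to-head.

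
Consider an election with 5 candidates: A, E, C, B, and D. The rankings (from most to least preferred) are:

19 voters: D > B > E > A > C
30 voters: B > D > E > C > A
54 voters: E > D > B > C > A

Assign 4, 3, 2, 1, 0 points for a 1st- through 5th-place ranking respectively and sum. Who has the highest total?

D

A: 19·1 + 30·0 + 54·0 = 19
E: 19·2 + 30·2 + 54·4 = 314
C: 19·0 + 30·1 + 54·1 = 84
B: 19·3 + 30·4 + 54·2 = 285
D: 19·4 + 30·3 + 54·3 = 328
D has the highest Borda score (328).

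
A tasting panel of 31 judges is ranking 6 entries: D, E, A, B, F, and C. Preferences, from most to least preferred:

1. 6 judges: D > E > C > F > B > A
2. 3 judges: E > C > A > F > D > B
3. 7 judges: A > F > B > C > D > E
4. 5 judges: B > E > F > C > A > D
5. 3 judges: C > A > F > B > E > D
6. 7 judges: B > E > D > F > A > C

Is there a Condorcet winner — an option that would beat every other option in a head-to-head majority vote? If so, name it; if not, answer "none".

none

Checking pairwise contests:
E beats D 18–13.
B beats E 22–9.
E beats A 21–10.
F beats B 19–12.
E beats F 21–10.
E beats C 21–10.
Every option loses at least one head-to-head, so there is no Condorcet winner.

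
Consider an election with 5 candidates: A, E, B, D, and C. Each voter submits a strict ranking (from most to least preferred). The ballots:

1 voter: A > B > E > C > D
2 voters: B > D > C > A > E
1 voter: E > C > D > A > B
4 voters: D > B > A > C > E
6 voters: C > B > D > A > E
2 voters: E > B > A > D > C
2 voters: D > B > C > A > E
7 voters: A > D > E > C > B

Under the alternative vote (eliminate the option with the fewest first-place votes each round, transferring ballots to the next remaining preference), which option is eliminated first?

Round 1: A 8, E 3, B 2, D 6, C 6. Eliminate B.

B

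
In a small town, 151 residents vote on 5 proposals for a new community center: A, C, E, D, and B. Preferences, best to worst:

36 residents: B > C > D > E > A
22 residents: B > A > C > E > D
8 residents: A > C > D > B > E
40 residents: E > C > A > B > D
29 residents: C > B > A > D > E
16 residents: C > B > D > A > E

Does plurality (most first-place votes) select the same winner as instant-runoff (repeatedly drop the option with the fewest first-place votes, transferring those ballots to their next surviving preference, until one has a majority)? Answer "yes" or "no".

no

Plurality — first-place votes: A 8, C 45, E 40, D 0, B 58. Winner: B.
Instant-runoff — R1 A 8, C 45, E 40, D 0, B 58 (D out); R2 A 8, C 45, E 40, B 58 (A out); R3 C 53, E 40, B 58 (E out); R4 C 93, B 58 (C winner). Winner: C.
The two methods disagree.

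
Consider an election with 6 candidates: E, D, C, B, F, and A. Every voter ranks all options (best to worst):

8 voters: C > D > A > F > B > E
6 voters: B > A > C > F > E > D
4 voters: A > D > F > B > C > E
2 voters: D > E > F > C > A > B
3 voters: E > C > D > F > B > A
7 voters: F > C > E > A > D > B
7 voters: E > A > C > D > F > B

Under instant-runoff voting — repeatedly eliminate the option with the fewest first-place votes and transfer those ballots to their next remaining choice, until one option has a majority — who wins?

Round 1: E 10, D 2, C 8, B 6, F 7, A 4. Eliminate D.
Round 2: E 12, C 8, B 6, F 7, A 4. Eliminate A.
Round 3: E 12, C 8, B 6, F 11. Eliminate B.
Round 4: E 12, C 14, F 11. Eliminate F.
Round 5: E 12, C 25. C has a majority.

C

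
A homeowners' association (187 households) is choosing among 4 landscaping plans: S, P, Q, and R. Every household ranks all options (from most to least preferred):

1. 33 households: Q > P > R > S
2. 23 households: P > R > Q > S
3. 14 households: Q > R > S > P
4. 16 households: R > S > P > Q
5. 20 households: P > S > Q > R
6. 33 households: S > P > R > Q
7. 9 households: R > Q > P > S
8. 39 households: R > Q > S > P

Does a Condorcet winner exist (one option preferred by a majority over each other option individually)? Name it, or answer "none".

none

Checking pairwise contests:
Q beats S 118–69.
S beats P 102–85.
R beats Q 120–67.
P beats R 109–78.
Every option loses at least one head-to-head, so there is no Condorcet winner.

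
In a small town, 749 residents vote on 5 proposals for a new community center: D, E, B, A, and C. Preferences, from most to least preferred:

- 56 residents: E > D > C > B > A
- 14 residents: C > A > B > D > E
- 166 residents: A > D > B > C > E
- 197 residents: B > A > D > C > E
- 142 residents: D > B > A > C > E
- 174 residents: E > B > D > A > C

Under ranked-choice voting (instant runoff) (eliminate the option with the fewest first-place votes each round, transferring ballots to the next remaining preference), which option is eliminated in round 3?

Round 1: D 142, E 230, B 197, A 166, C 14. Eliminate C.
Round 2: D 142, E 230, B 197, A 180. Eliminate D.
Round 3: E 230, B 339, A 180. Eliminate A.

A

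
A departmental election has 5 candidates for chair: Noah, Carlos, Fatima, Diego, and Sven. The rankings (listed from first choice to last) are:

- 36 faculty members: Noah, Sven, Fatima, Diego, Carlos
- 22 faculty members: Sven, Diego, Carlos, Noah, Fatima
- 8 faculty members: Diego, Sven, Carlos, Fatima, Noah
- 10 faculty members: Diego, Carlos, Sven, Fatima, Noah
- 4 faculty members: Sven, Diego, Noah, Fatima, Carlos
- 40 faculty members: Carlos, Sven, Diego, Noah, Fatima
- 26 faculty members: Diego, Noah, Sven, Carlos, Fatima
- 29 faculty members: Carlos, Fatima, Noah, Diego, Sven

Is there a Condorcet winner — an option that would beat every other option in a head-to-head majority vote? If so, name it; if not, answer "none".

none

Checking pairwise contests:
Carlos beats Noah 109–66.
Diego beats Carlos 106–69.
Noah beats Fatima 128–47.
Sven beats Diego 102–73.
Noah beats Sven 91–84.
Every option loses at least one head-to-head, so there is no Condorcet winner.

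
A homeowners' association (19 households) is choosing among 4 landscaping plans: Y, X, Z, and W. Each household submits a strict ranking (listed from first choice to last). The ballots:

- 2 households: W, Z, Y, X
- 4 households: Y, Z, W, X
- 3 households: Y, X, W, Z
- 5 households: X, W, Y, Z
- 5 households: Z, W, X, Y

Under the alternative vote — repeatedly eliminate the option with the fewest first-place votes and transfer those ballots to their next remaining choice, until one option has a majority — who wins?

Round 1: Y 7, X 5, Z 5, W 2. Eliminate W.
Round 2: Y 7, X 5, Z 7. Eliminate X.
Round 3: Y 12, Z 7. Y has a majority.

Y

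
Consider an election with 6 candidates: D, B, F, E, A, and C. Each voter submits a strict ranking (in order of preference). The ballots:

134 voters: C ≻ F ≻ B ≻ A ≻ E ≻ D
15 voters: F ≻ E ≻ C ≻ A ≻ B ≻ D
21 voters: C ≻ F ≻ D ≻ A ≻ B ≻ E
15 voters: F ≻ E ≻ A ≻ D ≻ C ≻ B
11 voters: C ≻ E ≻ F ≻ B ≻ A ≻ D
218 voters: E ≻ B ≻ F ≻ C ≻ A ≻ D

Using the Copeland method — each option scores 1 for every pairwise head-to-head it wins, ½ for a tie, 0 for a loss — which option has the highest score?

D: loses to B, F, E, A, and C → score 0.
B: beats D, F, A, and C; loses to E → score 4.
F: beats D, A, and C; loses to B and E → score 3.
E: beats D, B, F, A, and C → score 5.
A: beats D; loses to B, F, E, and C → score 1.
C: beats D and A; loses to B, F, and E → score 2.
E has the best pairwise record.

E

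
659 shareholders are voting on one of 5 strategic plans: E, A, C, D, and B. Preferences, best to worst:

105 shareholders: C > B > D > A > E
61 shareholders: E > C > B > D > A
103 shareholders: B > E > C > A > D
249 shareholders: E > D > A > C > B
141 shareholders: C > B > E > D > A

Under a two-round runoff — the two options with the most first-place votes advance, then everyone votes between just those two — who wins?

Round 1 first-place votes: E 310, A 0, C 246, D 0, B 103.
E and C advance.
Runoff: E is preferred to C by 413 voters; C by 246.
E wins the runoff.

E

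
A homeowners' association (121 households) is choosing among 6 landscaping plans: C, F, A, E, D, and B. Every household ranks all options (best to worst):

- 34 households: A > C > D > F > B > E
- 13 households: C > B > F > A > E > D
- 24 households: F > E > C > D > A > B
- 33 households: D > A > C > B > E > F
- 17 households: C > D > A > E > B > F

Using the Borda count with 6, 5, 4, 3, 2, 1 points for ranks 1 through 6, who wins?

C: 34·5 + 13·6 + 24·4 + 33·4 + 17·6 = 578
F: 34·3 + 13·4 + 24·6 + 33·1 + 17·1 = 348
A: 34·6 + 13·3 + 24·2 + 33·5 + 17·4 = 524
E: 34·1 + 13·2 + 24·5 + 33·2 + 17·3 = 297
D: 34·4 + 13·1 + 24·3 + 33·6 + 17·5 = 504
B: 34·2 + 13·5 + 24·1 + 33·3 + 17·2 = 290
C has the highest Borda score (578).

C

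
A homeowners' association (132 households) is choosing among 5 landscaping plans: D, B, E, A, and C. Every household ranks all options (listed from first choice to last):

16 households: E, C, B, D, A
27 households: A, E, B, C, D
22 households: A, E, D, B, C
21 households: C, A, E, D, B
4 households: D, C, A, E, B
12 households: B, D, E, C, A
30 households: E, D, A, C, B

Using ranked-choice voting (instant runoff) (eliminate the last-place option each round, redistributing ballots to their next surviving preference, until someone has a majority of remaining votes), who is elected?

A

Round 1: D 4, B 12, E 46, A 49, C 21. Eliminate D.
Round 2: B 12, E 46, A 49, C 25. Eliminate B.
Round 3: E 58, A 49, C 25. Eliminate C.
Round 4: E 58, A 74. A has a majority.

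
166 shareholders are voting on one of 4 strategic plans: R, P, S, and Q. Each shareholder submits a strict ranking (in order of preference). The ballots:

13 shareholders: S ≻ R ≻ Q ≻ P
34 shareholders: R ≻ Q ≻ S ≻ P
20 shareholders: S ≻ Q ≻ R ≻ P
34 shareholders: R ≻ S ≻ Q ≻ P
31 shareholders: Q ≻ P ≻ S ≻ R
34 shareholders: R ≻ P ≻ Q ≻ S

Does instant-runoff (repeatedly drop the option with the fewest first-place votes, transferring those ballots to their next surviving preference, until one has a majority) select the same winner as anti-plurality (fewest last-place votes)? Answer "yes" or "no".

no

Instant-runoff — R1 R 102, P 0, S 33, Q 31 (R winner). Winner: R.
Anti-plurality — last-place votes: R 31, P 101, S 34, Q 0. Winner: Q.
The two methods disagree.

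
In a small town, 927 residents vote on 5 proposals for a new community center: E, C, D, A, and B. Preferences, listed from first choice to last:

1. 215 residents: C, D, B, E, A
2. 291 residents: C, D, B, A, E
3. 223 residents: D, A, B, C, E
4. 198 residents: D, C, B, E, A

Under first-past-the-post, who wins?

First-place votes: E 0, C 506, D 421, A 0, B 0.
C has the most first-place votes.

C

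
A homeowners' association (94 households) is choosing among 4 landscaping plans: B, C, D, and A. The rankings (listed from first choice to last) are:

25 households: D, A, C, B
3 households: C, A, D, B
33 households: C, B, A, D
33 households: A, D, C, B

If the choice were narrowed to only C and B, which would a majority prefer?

C

Voters preferring C to B: 94; preferring B to C: 0.
C wins the head-to-head.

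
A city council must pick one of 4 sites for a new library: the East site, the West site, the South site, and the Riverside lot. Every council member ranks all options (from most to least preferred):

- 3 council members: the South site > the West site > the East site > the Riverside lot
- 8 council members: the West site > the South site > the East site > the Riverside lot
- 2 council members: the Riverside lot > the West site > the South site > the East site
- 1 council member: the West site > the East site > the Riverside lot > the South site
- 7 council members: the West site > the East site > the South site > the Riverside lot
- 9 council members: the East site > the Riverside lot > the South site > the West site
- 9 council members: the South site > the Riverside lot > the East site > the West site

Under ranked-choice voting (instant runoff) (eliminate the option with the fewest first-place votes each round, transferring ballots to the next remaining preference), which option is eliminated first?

the Riverside lot

Round 1: the East site 9, the West site 16, the South site 12, the Riverside lot 2. Eliminate the Riverside lot.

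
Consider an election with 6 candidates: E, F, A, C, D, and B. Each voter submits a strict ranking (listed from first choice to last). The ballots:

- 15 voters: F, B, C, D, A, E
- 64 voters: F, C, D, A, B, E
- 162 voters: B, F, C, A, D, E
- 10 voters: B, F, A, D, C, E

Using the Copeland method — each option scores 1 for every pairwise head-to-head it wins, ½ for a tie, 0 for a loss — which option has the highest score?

B

E: loses to F, A, C, D, and B → score 0.
F: beats E, A, C, and D; loses to B → score 4.
A: beats E and D; loses to F, C, and B → score 2.
C: beats E, A, and D; loses to F and B → score 3.
D: beats E; loses to F, A, C, and B → score 1.
B: beats E, F, A, C, and D → score 5.
B has the best pairwise record.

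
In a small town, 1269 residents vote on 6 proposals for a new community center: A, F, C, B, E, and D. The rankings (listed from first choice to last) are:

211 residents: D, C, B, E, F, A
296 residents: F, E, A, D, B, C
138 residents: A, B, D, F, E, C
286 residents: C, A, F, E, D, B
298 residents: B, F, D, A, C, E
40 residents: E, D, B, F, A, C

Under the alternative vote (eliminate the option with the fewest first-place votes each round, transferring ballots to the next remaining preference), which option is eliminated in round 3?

Round 1: A 138, F 296, C 286, B 298, E 40, D 211. Eliminate E.
Round 2: A 138, F 296, C 286, B 298, D 251. Eliminate A.
Round 3: F 296, C 286, B 436, D 251. Eliminate D.

D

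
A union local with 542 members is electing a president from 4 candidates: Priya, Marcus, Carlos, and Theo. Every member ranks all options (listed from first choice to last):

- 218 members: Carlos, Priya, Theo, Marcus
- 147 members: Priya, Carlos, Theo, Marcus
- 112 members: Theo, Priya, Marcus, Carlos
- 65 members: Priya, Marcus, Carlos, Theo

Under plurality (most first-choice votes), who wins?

Carlos

First-place votes: Priya 212, Marcus 0, Carlos 218, Theo 112.
Carlos has the most first-place votes.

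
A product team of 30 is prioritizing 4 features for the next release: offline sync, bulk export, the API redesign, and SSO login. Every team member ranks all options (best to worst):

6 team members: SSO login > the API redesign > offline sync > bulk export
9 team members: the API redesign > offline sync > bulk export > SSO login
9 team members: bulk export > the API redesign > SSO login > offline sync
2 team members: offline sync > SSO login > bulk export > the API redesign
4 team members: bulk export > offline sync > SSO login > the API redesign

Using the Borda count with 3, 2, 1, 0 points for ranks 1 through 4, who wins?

offline sync: 6·1 + 9·2 + 9·0 + 2·3 + 4·2 = 38
bulk export: 6·0 + 9·1 + 9·3 + 2·1 + 4·3 = 50
the API redesign: 6·2 + 9·3 + 9·2 + 2·0 + 4·0 = 57
SSO login: 6·3 + 9·0 + 9·1 + 2·2 + 4·1 = 35
the API redesign has the highest Borda score (57).

the API redesign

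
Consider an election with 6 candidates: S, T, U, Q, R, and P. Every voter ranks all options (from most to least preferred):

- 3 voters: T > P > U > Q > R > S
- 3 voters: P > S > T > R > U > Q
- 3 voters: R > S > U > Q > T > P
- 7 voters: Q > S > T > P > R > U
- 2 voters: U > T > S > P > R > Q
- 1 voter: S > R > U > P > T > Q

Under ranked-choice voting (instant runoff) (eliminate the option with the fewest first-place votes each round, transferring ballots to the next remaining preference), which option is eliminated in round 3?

Round 1: S 1, T 3, U 2, Q 7, R 3, P 3. Eliminate S.
Round 2: T 3, U 2, Q 7, R 4, P 3. Eliminate U.
Round 3: T 5, Q 7, R 4, P 3. Eliminate P.

P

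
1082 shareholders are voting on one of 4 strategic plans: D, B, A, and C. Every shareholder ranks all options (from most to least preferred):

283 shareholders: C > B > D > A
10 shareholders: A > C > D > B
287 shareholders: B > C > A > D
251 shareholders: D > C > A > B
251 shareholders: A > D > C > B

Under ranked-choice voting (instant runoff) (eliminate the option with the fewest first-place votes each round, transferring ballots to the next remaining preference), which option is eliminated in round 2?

Round 1: D 251, B 287, A 261, C 283. Eliminate D.
Round 2: B 287, A 261, C 534. Eliminate A.

A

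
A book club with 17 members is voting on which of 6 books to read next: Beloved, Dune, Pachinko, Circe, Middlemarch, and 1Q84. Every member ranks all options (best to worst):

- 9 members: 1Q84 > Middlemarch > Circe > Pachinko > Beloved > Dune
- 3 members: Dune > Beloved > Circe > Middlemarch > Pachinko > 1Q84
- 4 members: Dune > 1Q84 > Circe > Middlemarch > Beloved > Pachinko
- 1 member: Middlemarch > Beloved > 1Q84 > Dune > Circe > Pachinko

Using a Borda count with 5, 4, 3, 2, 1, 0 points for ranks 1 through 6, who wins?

1Q84

Beloved: 9·1 + 3·4 + 4·1 + 1·4 = 29
Dune: 9·0 + 3·5 + 4·5 + 1·2 = 37
Pachinko: 9·2 + 3·1 + 4·0 + 1·0 = 21
Circe: 9·3 + 3·3 + 4·3 + 1·1 = 49
Middlemarch: 9·4 + 3·2 + 4·2 + 1·5 = 55
1Q84: 9·5 + 3·0 + 4·4 + 1·3 = 64
1Q84 has the highest Borda score (64).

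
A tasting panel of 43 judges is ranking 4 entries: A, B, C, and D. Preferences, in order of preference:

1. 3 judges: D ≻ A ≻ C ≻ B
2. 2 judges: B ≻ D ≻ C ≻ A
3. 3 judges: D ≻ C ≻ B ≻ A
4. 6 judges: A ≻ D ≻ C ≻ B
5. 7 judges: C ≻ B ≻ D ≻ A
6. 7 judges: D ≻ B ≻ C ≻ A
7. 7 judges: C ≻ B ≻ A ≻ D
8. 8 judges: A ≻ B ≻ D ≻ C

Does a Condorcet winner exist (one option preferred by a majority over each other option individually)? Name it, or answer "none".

none

Checking pairwise contests:
B beats A 26–17.
C beats B 26–17.
D beats C 29–14.
B beats D 24–19.
Every option loses at least one head-to-head, so there is no Condorcet winner.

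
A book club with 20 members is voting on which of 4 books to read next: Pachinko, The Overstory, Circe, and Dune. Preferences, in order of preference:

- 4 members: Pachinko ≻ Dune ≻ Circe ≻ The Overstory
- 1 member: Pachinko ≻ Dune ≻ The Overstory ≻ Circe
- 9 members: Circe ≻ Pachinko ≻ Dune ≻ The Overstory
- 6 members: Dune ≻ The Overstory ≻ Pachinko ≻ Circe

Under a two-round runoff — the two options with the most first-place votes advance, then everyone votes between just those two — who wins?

Round 1 first-place votes: Pachinko 5, The Overstory 0, Circe 9, Dune 6.
Circe and Dune advance.
Runoff: Circe is preferred to Dune by 9 voters; Dune by 11.
Dune wins the runoff.

Dune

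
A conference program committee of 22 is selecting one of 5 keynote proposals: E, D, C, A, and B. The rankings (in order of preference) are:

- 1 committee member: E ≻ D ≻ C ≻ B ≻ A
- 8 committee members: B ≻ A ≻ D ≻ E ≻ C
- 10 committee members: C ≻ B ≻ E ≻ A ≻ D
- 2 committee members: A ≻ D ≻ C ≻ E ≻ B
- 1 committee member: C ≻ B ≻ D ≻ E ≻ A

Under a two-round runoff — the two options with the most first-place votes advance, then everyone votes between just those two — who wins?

C

Round 1 first-place votes: E 1, D 0, C 11, A 2, B 8.
C and B advance.
Runoff: C is preferred to B by 14 voters; B by 8.
C wins the runoff.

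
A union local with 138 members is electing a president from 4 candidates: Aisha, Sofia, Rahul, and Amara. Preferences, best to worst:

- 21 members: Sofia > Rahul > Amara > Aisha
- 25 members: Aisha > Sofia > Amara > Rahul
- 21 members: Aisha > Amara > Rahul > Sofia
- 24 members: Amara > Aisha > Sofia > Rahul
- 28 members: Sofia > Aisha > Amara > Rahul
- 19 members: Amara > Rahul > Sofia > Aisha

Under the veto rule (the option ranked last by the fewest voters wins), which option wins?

Amara

Last-place votes: Aisha 40, Sofia 21, Rahul 77, Amara 0.
Amara is ranked last by the fewest voters, so Amara wins.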